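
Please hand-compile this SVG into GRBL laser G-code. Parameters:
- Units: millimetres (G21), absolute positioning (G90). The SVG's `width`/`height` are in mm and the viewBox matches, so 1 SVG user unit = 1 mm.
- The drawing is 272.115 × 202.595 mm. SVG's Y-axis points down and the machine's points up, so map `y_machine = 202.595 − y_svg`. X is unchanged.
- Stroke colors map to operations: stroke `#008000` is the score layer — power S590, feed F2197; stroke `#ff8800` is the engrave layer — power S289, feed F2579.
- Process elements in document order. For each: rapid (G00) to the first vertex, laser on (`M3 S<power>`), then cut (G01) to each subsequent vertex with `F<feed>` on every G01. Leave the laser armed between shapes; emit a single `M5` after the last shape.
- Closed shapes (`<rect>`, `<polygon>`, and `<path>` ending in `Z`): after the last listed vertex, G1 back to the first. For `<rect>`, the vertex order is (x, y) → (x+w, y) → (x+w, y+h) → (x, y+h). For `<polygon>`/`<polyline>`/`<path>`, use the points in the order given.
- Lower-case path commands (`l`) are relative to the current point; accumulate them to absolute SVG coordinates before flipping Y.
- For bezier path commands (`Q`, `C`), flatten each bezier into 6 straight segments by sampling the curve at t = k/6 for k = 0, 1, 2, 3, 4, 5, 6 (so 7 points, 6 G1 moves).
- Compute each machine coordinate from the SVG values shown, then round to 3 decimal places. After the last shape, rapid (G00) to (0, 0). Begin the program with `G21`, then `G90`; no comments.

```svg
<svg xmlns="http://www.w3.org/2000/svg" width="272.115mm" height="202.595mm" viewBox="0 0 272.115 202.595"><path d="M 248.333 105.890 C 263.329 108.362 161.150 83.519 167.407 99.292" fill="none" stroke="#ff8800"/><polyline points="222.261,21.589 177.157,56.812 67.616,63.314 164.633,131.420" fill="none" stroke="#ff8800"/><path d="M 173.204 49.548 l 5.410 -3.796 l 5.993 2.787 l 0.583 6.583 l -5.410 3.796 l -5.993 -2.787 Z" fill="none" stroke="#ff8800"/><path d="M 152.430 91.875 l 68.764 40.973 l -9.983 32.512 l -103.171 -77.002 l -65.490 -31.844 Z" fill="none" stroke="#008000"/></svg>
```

G21
G90
G00 X248.333 Y96.705
M3 S289
G01 X247.111 Y97.431 F2579
G01 X232.627 Y100.822 F2579
G01 X211.147 Y104.992 F2579
G01 X188.939 Y108.053 F2579
G01 X172.270 Y108.119 F2579
G01 X167.407 Y103.303 F2579
G00 X222.261 Y181.006
M3 S289
G01 X177.157 Y145.783 F2579
G01 X67.616 Y139.281 F2579
G01 X164.633 Y71.175 F2579
G00 X173.204 Y153.047
M3 S289
G01 X178.614 Y156.843 F2579
G01 X184.607 Y154.056 F2579
G01 X185.190 Y147.473 F2579
G01 X179.780 Y143.677 F2579
G01 X173.787 Y146.464 F2579
G01 X173.204 Y153.047 F2579
G00 X152.430 Y110.720
M3 S590
G01 X221.194 Y69.747 F2197
G01 X211.211 Y37.235 F2197
G01 X108.040 Y114.237 F2197
G01 X42.550 Y146.081 F2197
G01 X152.430 Y110.720 F2197
M5
G00 X0.000 Y0.000

1 u = 1 mm; y_m = 202.595 − y.

[1] `<path>` cubic bezier, #ff8800→engrave S289 F2579: (248.333,96.705) → (247.111,97.431) → (232.627,100.822) → (211.147,104.992) → (188.939,108.053) → (172.270,108.119) → (167.407,103.303)

[2] `<polyline>` open polyline, #ff8800→engrave S289 F2579: (222.261,181.006) → (177.157,145.783) → (67.616,139.281) → (164.633,71.175)

[3] `<path>` regular polygon, #ff8800→engrave S289 F2579: (173.204,153.047) → (178.614,156.843) → (184.607,154.056) → (185.190,147.473) → (179.780,143.677) → (173.787,146.464) → (173.204,153.047) (closed)

[4] `<path>` closed polygon, #008000→score S590 F2197: (152.430,110.720) → (221.194,69.747) → (211.211,37.235) → (108.040,114.237) → (42.550,146.081) → (152.430,110.720) (closed)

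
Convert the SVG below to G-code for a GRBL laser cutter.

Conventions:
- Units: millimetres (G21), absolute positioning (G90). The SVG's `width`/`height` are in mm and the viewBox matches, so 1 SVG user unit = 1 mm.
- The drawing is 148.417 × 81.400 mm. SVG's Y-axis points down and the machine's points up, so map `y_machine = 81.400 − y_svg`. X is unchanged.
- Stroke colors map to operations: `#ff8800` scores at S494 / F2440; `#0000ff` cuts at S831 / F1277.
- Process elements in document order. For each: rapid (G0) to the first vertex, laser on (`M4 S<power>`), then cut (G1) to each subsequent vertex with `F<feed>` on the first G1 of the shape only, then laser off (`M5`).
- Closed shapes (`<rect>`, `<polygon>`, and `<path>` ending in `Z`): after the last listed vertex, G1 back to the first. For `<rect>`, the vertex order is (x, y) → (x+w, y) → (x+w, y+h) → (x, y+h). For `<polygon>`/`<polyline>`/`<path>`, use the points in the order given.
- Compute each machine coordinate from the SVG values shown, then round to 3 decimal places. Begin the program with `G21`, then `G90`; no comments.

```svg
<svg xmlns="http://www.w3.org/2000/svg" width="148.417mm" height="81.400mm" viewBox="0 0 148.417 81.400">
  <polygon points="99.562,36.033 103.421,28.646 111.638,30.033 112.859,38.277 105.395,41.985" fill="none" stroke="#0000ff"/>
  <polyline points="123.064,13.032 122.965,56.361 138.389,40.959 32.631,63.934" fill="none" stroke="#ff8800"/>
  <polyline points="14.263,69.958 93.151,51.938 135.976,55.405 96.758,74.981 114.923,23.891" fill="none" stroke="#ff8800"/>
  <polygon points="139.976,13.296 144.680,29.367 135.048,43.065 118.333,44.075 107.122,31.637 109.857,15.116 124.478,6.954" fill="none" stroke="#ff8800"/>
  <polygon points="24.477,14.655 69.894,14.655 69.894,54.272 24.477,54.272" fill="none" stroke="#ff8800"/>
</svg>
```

G21
G90
G0 X99.562 Y45.367
M4 S831
G1 X103.421 Y52.754 F1277
G1 X111.638 Y51.367
G1 X112.859 Y43.123
G1 X105.395 Y39.415
G1 X99.562 Y45.367
M5
G0 X123.064 Y68.368
M4 S494
G1 X122.965 Y25.039 F2440
G1 X138.389 Y40.441
G1 X32.631 Y17.466
M5
G0 X14.263 Y11.442
M4 S494
G1 X93.151 Y29.462 F2440
G1 X135.976 Y25.995
G1 X96.758 Y6.419
G1 X114.923 Y57.509
M5
G0 X139.976 Y68.104
M4 S494
G1 X144.680 Y52.033 F2440
G1 X135.048 Y38.335
G1 X118.333 Y37.325
G1 X107.122 Y49.763
G1 X109.857 Y66.284
G1 X124.478 Y74.446
G1 X139.976 Y68.104
M5
G0 X24.477 Y66.745
M4 S494
G1 X69.894 Y66.745 F2440
G1 X69.894 Y27.128
G1 X24.477 Y27.128
G1 X24.477 Y66.745
M5

Since the viewBox matches the mm dimensions, user units are millimetres directly. The only transform is the Y-flip y_m = 81.400 − y_svg.

Shape 1 is a regular polygon drawn with `<polygon>`. Its stroke #0000ff means cut at S831, F1277. After flipping Y the toolpath is (99.562,45.367) → (103.421,52.754) → (111.638,51.367) → (112.859,43.123) → (105.395,39.415) → (99.562,45.367), returning to the start.

Shape 2 is a open polyline drawn with `<polyline>`. Its stroke #ff8800 means score at S494, F2440. After flipping Y the toolpath is (123.064,68.368) → (122.965,25.039) → (138.389,40.441) → (32.631,17.466).

Shape 3 is a open polyline drawn with `<polyline>`. Its stroke #ff8800 means score at S494, F2440. After flipping Y the toolpath is (14.263,11.442) → (93.151,29.462) → (135.976,25.995) → (96.758,6.419) → (114.923,57.509).

Shape 4 is a regular polygon drawn with `<polygon>`. Its stroke #ff8800 means score at S494, F2440. After flipping Y the toolpath is (139.976,68.104) → (144.680,52.033) → (135.048,38.335) → (118.333,37.325) → (107.122,49.763) → (109.857,66.284) → (124.478,74.446) → (139.976,68.104), returning to the start.

Shape 5 is a rectangle drawn with `<polygon>`. Its stroke #ff8800 means score at S494, F2440. After flipping Y the toolpath is (24.477,66.745) → (69.894,66.745) → (69.894,27.128) → (24.477,27.128) → (24.477,66.745), returning to the start.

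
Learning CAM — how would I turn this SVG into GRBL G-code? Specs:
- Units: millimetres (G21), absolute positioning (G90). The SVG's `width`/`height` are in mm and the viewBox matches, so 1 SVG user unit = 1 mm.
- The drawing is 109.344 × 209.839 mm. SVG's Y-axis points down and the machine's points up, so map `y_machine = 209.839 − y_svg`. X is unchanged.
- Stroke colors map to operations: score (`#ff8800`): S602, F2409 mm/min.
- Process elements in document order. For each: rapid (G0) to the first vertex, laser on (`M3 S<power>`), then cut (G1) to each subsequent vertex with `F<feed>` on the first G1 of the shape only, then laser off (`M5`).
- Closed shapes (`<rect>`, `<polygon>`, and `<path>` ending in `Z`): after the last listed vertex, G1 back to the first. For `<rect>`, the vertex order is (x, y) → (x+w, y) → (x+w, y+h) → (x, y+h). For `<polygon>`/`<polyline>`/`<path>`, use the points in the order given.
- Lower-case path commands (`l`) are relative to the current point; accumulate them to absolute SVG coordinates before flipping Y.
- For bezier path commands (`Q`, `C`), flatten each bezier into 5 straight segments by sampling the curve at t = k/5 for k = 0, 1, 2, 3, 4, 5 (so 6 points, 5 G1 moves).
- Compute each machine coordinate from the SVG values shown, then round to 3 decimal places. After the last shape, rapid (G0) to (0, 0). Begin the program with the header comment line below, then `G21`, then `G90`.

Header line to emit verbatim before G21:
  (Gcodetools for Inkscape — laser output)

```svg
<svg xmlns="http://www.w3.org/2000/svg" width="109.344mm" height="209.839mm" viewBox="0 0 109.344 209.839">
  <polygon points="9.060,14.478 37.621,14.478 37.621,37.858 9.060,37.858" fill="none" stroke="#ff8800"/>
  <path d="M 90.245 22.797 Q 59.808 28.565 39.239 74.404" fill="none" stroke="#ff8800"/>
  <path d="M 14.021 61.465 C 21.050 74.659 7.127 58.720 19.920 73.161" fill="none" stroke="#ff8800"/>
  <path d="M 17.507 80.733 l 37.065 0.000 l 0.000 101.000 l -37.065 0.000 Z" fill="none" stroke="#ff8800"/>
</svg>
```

1 u = 1 mm; y_m = 209.839 − y.

[1] `<polygon>` rectangle, #ff8800→score S602 F2409: (9.060,195.361) → (37.621,195.361) → (37.621,171.981) → (9.060,171.981) → (9.060,195.361) (closed)

[2] `<path>` quadratic bezier, #ff8800→score S602 F2409: (90.245,187.042) → (78.465,183.132) → (67.474,176.016) → (57.273,165.695) → (47.861,152.168) → (39.239,135.435)

[3] `<path>` cubic bezier, #ff8800→score S602 F2409: (14.021,148.374) → (16.106,143.477) → (15.450,142.716) → (14.341,143.234) → (15.069,142.173) → (19.920,136.678)

[4] `<path>` rectangle, #ff8800→score S602 F2409: (17.507,129.106) → (54.572,129.106) → (54.572,28.106) → (17.507,28.106) → (17.507,129.106) (closed)

(Gcodetools for Inkscape — laser output)
G21
G90
G0 X9.060 Y195.361
M3 S602
G1 X37.621 Y195.361 F2409
G1 X37.621 Y171.981
G1 X9.060 Y171.981
G1 X9.060 Y195.361
M5
G0 X90.245 Y187.042
M3 S602
G1 X78.465 Y183.132 F2409
G1 X67.474 Y176.016
G1 X57.273 Y165.695
G1 X47.861 Y152.168
G1 X39.239 Y135.435
M5
G0 X14.021 Y148.374
M3 S602
G1 X16.106 Y143.477 F2409
G1 X15.450 Y142.716
G1 X14.341 Y143.234
G1 X15.069 Y142.173
G1 X19.920 Y136.678
M5
G0 X17.507 Y129.106
M3 S602
G1 X54.572 Y129.106 F2409
G1 X54.572 Y28.106
G1 X17.507 Y28.106
G1 X17.507 Y129.106
M5
G0 X0.000 Y0.000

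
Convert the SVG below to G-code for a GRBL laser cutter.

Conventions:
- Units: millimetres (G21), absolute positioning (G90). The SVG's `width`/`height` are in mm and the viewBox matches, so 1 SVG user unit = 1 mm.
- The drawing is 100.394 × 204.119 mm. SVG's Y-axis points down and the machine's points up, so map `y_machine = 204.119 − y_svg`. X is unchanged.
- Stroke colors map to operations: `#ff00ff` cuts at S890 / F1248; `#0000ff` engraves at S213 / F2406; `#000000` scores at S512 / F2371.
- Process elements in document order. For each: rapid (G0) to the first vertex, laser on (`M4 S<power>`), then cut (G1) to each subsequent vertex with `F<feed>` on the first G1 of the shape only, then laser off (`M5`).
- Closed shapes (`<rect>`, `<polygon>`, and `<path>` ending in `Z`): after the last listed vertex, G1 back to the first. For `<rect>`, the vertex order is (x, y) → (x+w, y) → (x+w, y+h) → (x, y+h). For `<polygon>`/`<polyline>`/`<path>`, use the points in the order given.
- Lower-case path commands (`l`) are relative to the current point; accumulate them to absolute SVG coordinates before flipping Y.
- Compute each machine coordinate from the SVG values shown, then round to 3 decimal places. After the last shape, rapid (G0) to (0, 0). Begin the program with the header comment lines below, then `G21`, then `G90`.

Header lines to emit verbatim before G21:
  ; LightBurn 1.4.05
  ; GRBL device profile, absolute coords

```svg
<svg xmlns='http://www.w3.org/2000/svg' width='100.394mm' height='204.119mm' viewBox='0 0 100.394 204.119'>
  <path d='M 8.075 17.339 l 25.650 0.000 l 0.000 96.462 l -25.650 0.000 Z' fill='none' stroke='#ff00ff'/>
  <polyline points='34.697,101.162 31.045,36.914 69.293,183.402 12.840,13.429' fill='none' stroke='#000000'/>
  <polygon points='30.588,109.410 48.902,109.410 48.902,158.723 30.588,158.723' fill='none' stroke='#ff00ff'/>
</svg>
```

; LightBurn 1.4.05
; GRBL device profile, absolute coords
G21
G90
G0 X8.075 Y186.780
M4 S890
G1 X33.725 Y186.780 F1248
G1 X33.725 Y90.318
G1 X8.075 Y90.318
G1 X8.075 Y186.780
M5
G0 X34.697 Y102.957
M4 S512
G1 X31.045 Y167.205 F2371
G1 X69.293 Y20.717
G1 X12.840 Y190.690
M5
G0 X30.588 Y94.709
M4 S890
G1 X48.902 Y94.709 F1248
G1 X48.902 Y45.396
G1 X30.588 Y45.396
G1 X30.588 Y94.709
M5
G0 X0.000 Y0.000

Since the viewBox matches the mm dimensions, user units are millimetres directly. The only transform is the Y-flip y_m = 204.119 − y_svg.

Shape 1 is a rectangle drawn with `<path>`. Its stroke #ff00ff means cut at S890, F1248. After flipping Y the toolpath is (8.075,186.780) → (33.725,186.780) → (33.725,90.318) → (8.075,90.318) → (8.075,186.780), returning to the start.

Shape 2 is a open polyline drawn with `<polyline>`. Its stroke #000000 means score at S512, F2371. After flipping Y the toolpath is (34.697,102.957) → (31.045,167.205) → (69.293,20.717) → (12.840,190.690).

Shape 3 is a rectangle drawn with `<polygon>`. Its stroke #ff00ff means cut at S890, F1248. After flipping Y the toolpath is (30.588,94.709) → (48.902,94.709) → (48.902,45.396) → (30.588,45.396) → (30.588,94.709), returning to the start.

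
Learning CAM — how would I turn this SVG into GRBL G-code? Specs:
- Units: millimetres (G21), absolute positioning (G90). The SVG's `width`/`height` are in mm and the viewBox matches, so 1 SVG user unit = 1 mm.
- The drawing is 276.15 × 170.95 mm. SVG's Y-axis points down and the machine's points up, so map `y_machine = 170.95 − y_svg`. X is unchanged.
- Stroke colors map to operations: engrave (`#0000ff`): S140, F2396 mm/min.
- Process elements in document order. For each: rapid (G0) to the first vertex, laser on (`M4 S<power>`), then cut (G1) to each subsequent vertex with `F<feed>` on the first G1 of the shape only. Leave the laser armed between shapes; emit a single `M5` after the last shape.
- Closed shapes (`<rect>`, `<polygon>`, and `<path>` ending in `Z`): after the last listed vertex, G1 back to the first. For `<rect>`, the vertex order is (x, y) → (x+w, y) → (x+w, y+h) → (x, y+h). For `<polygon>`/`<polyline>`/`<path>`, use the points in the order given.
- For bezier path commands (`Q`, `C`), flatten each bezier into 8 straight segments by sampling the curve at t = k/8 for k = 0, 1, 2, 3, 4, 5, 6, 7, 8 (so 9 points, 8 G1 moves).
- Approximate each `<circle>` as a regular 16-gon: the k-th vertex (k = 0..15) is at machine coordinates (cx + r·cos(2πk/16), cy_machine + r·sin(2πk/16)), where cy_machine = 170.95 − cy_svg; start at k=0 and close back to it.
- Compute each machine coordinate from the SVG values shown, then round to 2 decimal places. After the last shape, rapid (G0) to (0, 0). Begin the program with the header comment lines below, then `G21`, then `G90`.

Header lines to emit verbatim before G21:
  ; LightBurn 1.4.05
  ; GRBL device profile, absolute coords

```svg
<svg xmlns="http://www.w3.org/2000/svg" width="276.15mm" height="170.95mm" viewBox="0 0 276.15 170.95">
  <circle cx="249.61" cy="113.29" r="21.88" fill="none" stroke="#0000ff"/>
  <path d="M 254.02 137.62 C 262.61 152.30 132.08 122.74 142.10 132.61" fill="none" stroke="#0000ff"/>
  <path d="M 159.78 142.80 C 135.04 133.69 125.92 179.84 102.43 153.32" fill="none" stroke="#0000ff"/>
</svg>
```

; LightBurn 1.4.05
; GRBL device profile, absolute coords
G21
G90
G0 X271.49 Y57.66
M4 S140
G1 X269.82 Y66.03 F2396
G1 X265.08 Y73.13
G1 X257.98 Y77.87
G1 X249.61 Y79.54
G1 X241.24 Y77.87
G1 X234.14 Y73.13
G1 X229.40 Y66.03
G1 X227.73 Y57.66
G1 X229.40 Y49.29
G1 X234.14 Y42.19
G1 X241.24 Y37.45
G1 X249.61 Y35.78
G1 X257.98 Y37.45
G1 X265.08 Y42.19
G1 X269.82 Y49.29
G1 X271.49 Y57.66
G0 X254.02 Y33.33
M4 S140
G1 X251.27 Y29.74 F2396
G1 X238.75 Y29.31
G1 X219.74 Y31.07
G1 X197.52 Y34.03
G1 X175.37 Y37.22
G1 X156.57 Y39.66
G1 X144.38 Y40.36
G1 X142.10 Y38.34
G0 X159.78 Y28.15
M4 S140
G1 X151.18 Y29.23 F2396
G1 X143.69 Y26.62
G1 X136.96 Y21.83
G1 X130.64 Y16.36
G1 X124.38 Y11.71
G1 X117.82 Y9.37
G1 X110.62 Y10.84
G1 X102.43 Y17.63
M5
G0 X0.00 Y0.00

Since the viewBox matches the mm dimensions, user units are millimetres directly. The only transform is the Y-flip y_m = 170.95 − y_svg.

Shape 1 is a circle drawn with `<circle>`. Its stroke #0000ff means engrave at S140, F2396. After flipping Y the toolpath is (271.49,57.66) → (269.82,66.03) → (265.08,73.13) → (257.98,77.87) → (249.61,79.54) → (241.24,77.87) → (234.14,73.13) → (229.40,66.03) → (227.73,57.66) → (229.40,49.29) → (234.14,42.19) → (241.24,37.45) → (249.61,35.78) → (257.98,37.45) → (265.08,42.19) → (269.82,49.29) → (271.49,57.66), returning to the start.

Shape 2 is a cubic bezier drawn with `<path>`. Its stroke #0000ff means engrave at S140, F2396. After flipping Y the toolpath is (254.02,33.33) → (251.27,29.74) → (238.75,29.31) → (219.74,31.07) → (197.52,34.03) → (175.37,37.22) → (156.57,39.66) → (144.38,40.36) → (142.10,38.34).

Shape 3 is a cubic bezier drawn with `<path>`. Its stroke #0000ff means engrave at S140, F2396. After flipping Y the toolpath is (159.78,28.15) → (151.18,29.23) → (143.69,26.62) → (136.96,21.83) → (130.64,16.36) → (124.38,11.71) → (117.82,9.37) → (110.62,10.84) → (102.43,17.63).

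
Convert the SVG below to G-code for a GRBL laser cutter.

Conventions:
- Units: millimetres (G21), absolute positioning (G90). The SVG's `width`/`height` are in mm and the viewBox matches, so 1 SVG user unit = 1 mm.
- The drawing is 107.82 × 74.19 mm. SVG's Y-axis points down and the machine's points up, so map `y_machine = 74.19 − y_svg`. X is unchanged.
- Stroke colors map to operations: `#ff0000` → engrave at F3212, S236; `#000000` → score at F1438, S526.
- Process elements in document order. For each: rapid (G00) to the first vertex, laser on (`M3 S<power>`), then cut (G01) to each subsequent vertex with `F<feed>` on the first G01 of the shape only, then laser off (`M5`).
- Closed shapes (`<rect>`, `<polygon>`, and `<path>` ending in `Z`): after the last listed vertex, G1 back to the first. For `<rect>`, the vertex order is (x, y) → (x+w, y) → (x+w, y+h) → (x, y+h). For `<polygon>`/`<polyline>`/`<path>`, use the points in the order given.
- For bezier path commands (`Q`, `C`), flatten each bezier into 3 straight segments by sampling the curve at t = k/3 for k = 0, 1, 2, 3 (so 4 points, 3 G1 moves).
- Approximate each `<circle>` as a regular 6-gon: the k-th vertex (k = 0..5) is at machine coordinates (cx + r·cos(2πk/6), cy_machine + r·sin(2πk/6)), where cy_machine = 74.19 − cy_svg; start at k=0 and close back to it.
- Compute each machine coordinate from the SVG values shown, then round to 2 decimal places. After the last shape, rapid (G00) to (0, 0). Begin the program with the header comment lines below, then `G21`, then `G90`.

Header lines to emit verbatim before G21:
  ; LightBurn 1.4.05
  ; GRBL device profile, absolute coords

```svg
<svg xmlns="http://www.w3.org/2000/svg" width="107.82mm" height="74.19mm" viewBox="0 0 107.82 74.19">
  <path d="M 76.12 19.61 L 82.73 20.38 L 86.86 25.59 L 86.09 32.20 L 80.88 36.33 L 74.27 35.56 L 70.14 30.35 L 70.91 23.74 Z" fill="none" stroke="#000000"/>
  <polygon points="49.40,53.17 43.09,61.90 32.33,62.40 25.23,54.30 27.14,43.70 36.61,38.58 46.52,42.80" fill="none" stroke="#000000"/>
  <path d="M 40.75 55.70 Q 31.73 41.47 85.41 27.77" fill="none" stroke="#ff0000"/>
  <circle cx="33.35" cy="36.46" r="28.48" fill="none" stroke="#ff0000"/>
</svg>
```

; LightBurn 1.4.05
; GRBL device profile, absolute coords
G21
G90
G00 X76.12 Y54.58
M3 S526
G01 X82.73 Y53.81 F1438
G01 X86.86 Y48.60
G01 X86.09 Y41.99
G01 X80.88 Y37.86
G01 X74.27 Y38.63
G01 X70.14 Y43.84
G01 X70.91 Y50.45
G01 X76.12 Y54.58
M5
G00 X49.40 Y21.02
M3 S526
G01 X43.09 Y12.29 F1438
G01 X32.33 Y11.79
G01 X25.23 Y19.89
G01 X27.14 Y30.49
G01 X36.61 Y35.61
G01 X46.52 Y31.39
G01 X49.40 Y21.02
M5
G00 X40.75 Y18.49
M3 S236
G01 X41.70 Y27.92 F3212
G01 X56.59 Y37.23
G01 X85.41 Y46.42
M5
G00 X61.83 Y37.73
M3 S236
G01 X47.59 Y62.39 F3212
G01 X19.11 Y62.39
G01 X4.87 Y37.73
G01 X19.11 Y13.07
G01 X47.59 Y13.07
G01 X61.83 Y37.73
M5
G00 X0.00 Y0.00

viewBox `0 0 107.82 74.19` with mm width/height → 1 unit = 1 mm. Flip: y_m = 74.19 − y_svg.

**Shape 1** — `<path>` regular polygon, stroke `#000000` → score (S526, F1438). Machine vertices: (76.12,54.58) → (82.73,53.81) → (86.86,48.60) → (86.09,41.99) → (80.88,37.86) → (74.27,38.63) → (70.14,43.84) → (70.91,50.45) → (76.12,54.58). Closed: final G1 returns to the first vertex.

**Shape 2** — `<polygon>` regular polygon, stroke `#000000` → score (S526, F1438). Machine vertices: (49.40,21.02) → (43.09,12.29) → (32.33,11.79) → (25.23,19.89) → (27.14,30.49) → (36.61,35.61) → (46.52,31.39) → (49.40,21.02). Closed: final G1 returns to the first vertex.

**Shape 3** — `<path>` quadratic bezier, stroke `#ff0000` → engrave (S236, F3212). Control points (SVG): P0=(40.75,55.70), P1=(31.73,41.47), P2=(85.41,27.77); sampled at t=k/3. Machine vertices: (40.75,18.49) → (41.70,27.92) → (56.59,37.23) → (85.41,46.42). Open path.

**Shape 4** — `<circle>` circle, stroke `#ff0000` → engrave (S236, F3212). Machine vertices: (61.83,37.73) → (47.59,62.39) → (19.11,62.39) → (4.87,37.73) → (19.11,13.07) → (47.59,13.07) → (61.83,37.73). Closed: final G1 returns to the first vertex.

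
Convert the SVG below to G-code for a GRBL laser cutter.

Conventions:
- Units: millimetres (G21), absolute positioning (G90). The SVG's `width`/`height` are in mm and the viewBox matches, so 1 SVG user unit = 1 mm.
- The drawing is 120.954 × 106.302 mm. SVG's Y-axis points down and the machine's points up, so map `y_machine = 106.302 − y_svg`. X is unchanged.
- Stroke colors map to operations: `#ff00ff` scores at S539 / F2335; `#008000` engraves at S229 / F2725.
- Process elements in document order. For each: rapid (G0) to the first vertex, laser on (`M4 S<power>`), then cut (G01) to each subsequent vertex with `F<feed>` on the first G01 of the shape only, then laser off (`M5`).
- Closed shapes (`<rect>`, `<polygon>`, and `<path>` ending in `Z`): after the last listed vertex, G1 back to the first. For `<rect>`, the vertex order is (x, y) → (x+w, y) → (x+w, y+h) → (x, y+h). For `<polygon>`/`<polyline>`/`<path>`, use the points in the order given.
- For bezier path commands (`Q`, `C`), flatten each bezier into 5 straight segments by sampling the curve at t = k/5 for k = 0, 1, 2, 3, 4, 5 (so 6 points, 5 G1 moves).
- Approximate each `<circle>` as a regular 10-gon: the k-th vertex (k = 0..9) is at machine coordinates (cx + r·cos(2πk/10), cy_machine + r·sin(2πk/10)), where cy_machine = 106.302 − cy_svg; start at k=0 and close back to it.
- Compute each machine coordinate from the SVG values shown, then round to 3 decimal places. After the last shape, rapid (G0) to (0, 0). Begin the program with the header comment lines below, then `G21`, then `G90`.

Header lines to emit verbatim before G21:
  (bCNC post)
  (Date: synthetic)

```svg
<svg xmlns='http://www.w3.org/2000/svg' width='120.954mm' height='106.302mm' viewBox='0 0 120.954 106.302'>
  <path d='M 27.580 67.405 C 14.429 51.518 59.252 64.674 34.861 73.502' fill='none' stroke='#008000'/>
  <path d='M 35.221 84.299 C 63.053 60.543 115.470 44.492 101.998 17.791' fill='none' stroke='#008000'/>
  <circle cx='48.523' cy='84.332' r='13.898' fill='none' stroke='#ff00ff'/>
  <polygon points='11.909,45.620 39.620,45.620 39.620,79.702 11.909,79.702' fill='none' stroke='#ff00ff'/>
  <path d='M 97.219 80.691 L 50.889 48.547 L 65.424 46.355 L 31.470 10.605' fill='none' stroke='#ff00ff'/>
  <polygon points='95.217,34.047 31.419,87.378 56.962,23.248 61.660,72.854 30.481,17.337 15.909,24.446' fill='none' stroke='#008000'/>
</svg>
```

viewBox `0 0 120.954 106.302` with mm width/height → 1 unit = 1 mm. Flip: y_m = 106.302 − y_svg.

**Shape 1** — `<path>` cubic bezier, stroke `#008000` → engrave (S229, F2725). Control points (SVG): P0=(27.580,67.405), P1=(14.429,51.518), P2=(59.252,64.674), P3=(34.861,73.502); sampled at t=k/5. Machine vertices: (27.580,38.897) → (25.629,45.211) → (31.486,46.157) → (39.048,43.335) → (42.207,38.349) → (34.861,32.800). Open path.

**Shape 2** — `<path>` cubic bezier, stroke `#008000` → engrave (S229, F2725). Control points (SVG): P0=(35.221,84.299), P1=(63.053,60.543), P2=(115.470,44.492), P3=(101.998,17.791); sampled at t=k/5. Machine vertices: (35.221,22.003) → (54.147,35.479) → (74.630,47.987) → (92.328,60.407) → (102.898,73.622) → (101.998,88.511). Open path.

**Shape 3** — `<circle>` circle, stroke `#ff00ff` → score (S539, F2335). Machine vertices: (62.421,21.970) → (59.767,30.139) → (52.818,35.188) → (44.228,35.188) → (37.279,30.139) → (34.625,21.970) → (37.279,13.801) → (44.228,8.752) → (52.818,8.752) → (59.767,13.801) → (62.421,21.970). Closed: final G1 returns to the first vertex.

**Shape 4** — `<polygon>` rectangle, stroke `#ff00ff` → score (S539, F2335). Machine vertices: (11.909,60.682) → (39.620,60.682) → (39.620,26.600) → (11.909,26.600) → (11.909,60.682). Closed: final G1 returns to the first vertex.

**Shape 5** — `<path>` open polyline, stroke `#ff00ff` → score (S539, F2335). Machine vertices: (97.219,25.611) → (50.889,57.755) → (65.424,59.947) → (31.470,95.697). Open path.

**Shape 6** — `<polygon>` closed polygon, stroke `#008000` → engrave (S229, F2725). Machine vertices: (95.217,72.255) → (31.419,18.924) → (56.962,83.054) → (61.660,33.448) → (30.481,88.965) → (15.909,81.856) → (95.217,72.255). Closed: final G1 returns to the first vertex.

(bCNC post)
(Date: synthetic)
G21
G90
G0 X27.580 Y38.897
M4 S229
G01 X25.629 Y45.211 F2725
G01 X31.486 Y46.157
G01 X39.048 Y43.335
G01 X42.207 Y38.349
G01 X34.861 Y32.800
M5
G0 X35.221 Y22.003
M4 S229
G01 X54.147 Y35.479 F2725
G01 X74.630 Y47.987
G01 X92.328 Y60.407
G01 X102.898 Y73.622
G01 X101.998 Y88.511
M5
G0 X62.421 Y21.970
M4 S539
G01 X59.767 Y30.139 F2335
G01 X52.818 Y35.188
G01 X44.228 Y35.188
G01 X37.279 Y30.139
G01 X34.625 Y21.970
G01 X37.279 Y13.801
G01 X44.228 Y8.752
G01 X52.818 Y8.752
G01 X59.767 Y13.801
G01 X62.421 Y21.970
M5
G0 X11.909 Y60.682
M4 S539
G01 X39.620 Y60.682 F2335
G01 X39.620 Y26.600
G01 X11.909 Y26.600
G01 X11.909 Y60.682
M5
G0 X97.219 Y25.611
M4 S539
G01 X50.889 Y57.755 F2335
G01 X65.424 Y59.947
G01 X31.470 Y95.697
M5
G0 X95.217 Y72.255
M4 S229
G01 X31.419 Y18.924 F2725
G01 X56.962 Y83.054
G01 X61.660 Y33.448
G01 X30.481 Y88.965
G01 X15.909 Y81.856
G01 X95.217 Y72.255
M5
G0 X0.000 Y0.000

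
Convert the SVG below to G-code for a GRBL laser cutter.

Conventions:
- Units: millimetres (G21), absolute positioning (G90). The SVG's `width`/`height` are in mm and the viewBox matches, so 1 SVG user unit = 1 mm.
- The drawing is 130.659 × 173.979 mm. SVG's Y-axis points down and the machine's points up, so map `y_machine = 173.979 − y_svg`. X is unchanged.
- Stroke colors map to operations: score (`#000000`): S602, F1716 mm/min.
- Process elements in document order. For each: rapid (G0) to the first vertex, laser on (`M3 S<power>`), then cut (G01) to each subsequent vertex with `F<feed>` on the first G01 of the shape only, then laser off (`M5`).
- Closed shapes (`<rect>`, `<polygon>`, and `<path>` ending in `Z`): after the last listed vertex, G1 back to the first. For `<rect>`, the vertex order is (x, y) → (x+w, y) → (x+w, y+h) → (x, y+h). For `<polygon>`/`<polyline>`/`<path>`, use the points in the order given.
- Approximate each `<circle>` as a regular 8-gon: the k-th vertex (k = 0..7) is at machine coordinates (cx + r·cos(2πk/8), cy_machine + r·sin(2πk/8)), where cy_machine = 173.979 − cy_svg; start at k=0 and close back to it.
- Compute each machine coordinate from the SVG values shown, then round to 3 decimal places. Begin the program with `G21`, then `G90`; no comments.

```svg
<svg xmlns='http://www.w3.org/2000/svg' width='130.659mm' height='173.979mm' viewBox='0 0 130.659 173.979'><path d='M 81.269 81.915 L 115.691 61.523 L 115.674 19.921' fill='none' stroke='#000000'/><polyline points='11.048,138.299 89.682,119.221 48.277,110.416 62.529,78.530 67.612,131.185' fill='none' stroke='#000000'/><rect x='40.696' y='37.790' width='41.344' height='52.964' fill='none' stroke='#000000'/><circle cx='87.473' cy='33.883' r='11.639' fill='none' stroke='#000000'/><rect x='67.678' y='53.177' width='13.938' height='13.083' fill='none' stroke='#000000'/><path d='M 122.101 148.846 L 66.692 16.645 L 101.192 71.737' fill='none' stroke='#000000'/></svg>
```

viewBox `0 0 130.659 173.979` with mm width/height → 1 unit = 1 mm. Flip: y_m = 173.979 − y_svg.

**Shape 1** — `<path>` open polyline, stroke `#000000` → score (S602, F1716). Machine vertices: (81.269,92.064) → (115.691,112.456) → (115.674,154.058). Open path.

**Shape 2** — `<polyline>` open polyline, stroke `#000000` → score (S602, F1716). Machine vertices: (11.048,35.680) → (89.682,54.758) → (48.277,63.563) → (62.529,95.449) → (67.612,42.794). Open path.

**Shape 3** — `<rect>` rectangle, stroke `#000000` → score (S602, F1716). Machine vertices: (40.696,136.189) → (82.040,136.189) → (82.040,83.225) → (40.696,83.225) → (40.696,136.189). Closed: final G1 returns to the first vertex.

**Shape 4** — `<circle>` circle, stroke `#000000` → score (S602, F1716). Machine vertices: (99.112,140.096) → (95.703,148.326) → (87.473,151.735) → (79.243,148.326) → (75.834,140.096) → (79.243,131.866) → (87.473,128.457) → (95.703,131.866) → (99.112,140.096). Closed: final G1 returns to the first vertex.

**Shape 5** — `<rect>` rectangle, stroke `#000000` → score (S602, F1716). Machine vertices: (67.678,120.802) → (81.616,120.802) → (81.616,107.719) → (67.678,107.719) → (67.678,120.802). Closed: final G1 returns to the first vertex.

**Shape 6** — `<path>` open polyline, stroke `#000000` → score (S602, F1716). Machine vertices: (122.101,25.133) → (66.692,157.334) → (101.192,102.242). Open path.

G21
G90
G0 X81.269 Y92.064
M3 S602
G01 X115.691 Y112.456 F1716
G01 X115.674 Y154.058
M5
G0 X11.048 Y35.680
M3 S602
G01 X89.682 Y54.758 F1716
G01 X48.277 Y63.563
G01 X62.529 Y95.449
G01 X67.612 Y42.794
M5
G0 X40.696 Y136.189
M3 S602
G01 X82.040 Y136.189 F1716
G01 X82.040 Y83.225
G01 X40.696 Y83.225
G01 X40.696 Y136.189
M5
G0 X99.112 Y140.096
M3 S602
G01 X95.703 Y148.326 F1716
G01 X87.473 Y151.735
G01 X79.243 Y148.326
G01 X75.834 Y140.096
G01 X79.243 Y131.866
G01 X87.473 Y128.457
G01 X95.703 Y131.866
G01 X99.112 Y140.096
M5
G0 X67.678 Y120.802
M3 S602
G01 X81.616 Y120.802 F1716
G01 X81.616 Y107.719
G01 X67.678 Y107.719
G01 X67.678 Y120.802
M5
G0 X122.101 Y25.133
M3 S602
G01 X66.692 Y157.334 F1716
G01 X101.192 Y102.242
M5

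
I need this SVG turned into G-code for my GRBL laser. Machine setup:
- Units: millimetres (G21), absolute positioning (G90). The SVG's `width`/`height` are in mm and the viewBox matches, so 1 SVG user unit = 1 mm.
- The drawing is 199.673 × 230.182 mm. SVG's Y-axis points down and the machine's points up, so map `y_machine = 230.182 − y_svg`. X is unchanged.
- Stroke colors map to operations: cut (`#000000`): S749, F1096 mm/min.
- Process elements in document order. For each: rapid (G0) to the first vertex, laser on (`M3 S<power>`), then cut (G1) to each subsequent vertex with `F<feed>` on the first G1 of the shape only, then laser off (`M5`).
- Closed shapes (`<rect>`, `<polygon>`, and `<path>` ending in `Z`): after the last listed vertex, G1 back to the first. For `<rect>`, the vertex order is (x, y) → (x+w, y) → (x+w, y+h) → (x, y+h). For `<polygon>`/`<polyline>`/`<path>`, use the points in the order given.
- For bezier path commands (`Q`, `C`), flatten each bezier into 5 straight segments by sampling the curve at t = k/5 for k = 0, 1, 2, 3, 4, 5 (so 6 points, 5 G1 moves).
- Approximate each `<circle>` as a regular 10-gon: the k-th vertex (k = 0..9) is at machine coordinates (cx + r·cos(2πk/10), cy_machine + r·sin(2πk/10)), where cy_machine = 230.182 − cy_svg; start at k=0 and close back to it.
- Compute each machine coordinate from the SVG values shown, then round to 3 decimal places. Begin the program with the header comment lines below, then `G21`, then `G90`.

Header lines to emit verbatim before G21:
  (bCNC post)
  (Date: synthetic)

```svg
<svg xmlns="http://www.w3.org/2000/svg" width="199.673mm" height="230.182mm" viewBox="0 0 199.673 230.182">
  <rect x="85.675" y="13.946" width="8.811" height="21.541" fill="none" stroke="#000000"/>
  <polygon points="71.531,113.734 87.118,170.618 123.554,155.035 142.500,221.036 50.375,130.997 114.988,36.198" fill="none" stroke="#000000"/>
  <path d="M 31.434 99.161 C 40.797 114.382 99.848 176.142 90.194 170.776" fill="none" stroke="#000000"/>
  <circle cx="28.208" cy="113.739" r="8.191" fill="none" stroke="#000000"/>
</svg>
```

1 u = 1 mm; y_m = 230.182 − y.

[1] `<rect>` rectangle, #000000→cut S749 F1096: (85.675,216.236) → (94.486,216.236) → (94.486,194.695) → (85.675,194.695) → (85.675,216.236) (closed)

[2] `<polygon>` closed polygon, #000000→cut S749 F1096: (71.531,116.448) → (87.118,59.564) → (123.554,75.147) → (142.500,9.146) → (50.375,99.185) → (114.988,193.984) → (71.531,116.448) (closed)

[3] `<path>` cubic bezier, #000000→cut S749 F1096: (31.434,131.021) → (42.067,117.213) → (58.943,97.692) → (76.378,77.913) → (88.689,63.332) → (90.194,59.406)

[4] `<circle>` circle, #000000→cut S749 F1096: (36.399,116.443) → (34.835,121.258) → (30.739,124.233) → (25.677,124.233) → (21.581,121.258) → (20.017,116.443) → (21.581,111.628) → (25.677,108.653) → (30.739,108.653) → (34.835,111.628) → (36.399,116.443) (closed)

(bCNC post)
(Date: synthetic)
G21
G90
G0 X85.675 Y216.236
M3 S749
G1 X94.486 Y216.236 F1096
G1 X94.486 Y194.695
G1 X85.675 Y194.695
G1 X85.675 Y216.236
M5
G0 X71.531 Y116.448
M3 S749
G1 X87.118 Y59.564 F1096
G1 X123.554 Y75.147
G1 X142.500 Y9.146
G1 X50.375 Y99.185
G1 X114.988 Y193.984
G1 X71.531 Y116.448
M5
G0 X31.434 Y131.021
M3 S749
G1 X42.067 Y117.213 F1096
G1 X58.943 Y97.692
G1 X76.378 Y77.913
G1 X88.689 Y63.332
G1 X90.194 Y59.406
M5
G0 X36.399 Y116.443
M3 S749
G1 X34.835 Y121.258 F1096
G1 X30.739 Y124.233
G1 X25.677 Y124.233
G1 X21.581 Y121.258
G1 X20.017 Y116.443
G1 X21.581 Y111.628
G1 X25.677 Y108.653
G1 X30.739 Y108.653
G1 X34.835 Y111.628
G1 X36.399 Y116.443
M5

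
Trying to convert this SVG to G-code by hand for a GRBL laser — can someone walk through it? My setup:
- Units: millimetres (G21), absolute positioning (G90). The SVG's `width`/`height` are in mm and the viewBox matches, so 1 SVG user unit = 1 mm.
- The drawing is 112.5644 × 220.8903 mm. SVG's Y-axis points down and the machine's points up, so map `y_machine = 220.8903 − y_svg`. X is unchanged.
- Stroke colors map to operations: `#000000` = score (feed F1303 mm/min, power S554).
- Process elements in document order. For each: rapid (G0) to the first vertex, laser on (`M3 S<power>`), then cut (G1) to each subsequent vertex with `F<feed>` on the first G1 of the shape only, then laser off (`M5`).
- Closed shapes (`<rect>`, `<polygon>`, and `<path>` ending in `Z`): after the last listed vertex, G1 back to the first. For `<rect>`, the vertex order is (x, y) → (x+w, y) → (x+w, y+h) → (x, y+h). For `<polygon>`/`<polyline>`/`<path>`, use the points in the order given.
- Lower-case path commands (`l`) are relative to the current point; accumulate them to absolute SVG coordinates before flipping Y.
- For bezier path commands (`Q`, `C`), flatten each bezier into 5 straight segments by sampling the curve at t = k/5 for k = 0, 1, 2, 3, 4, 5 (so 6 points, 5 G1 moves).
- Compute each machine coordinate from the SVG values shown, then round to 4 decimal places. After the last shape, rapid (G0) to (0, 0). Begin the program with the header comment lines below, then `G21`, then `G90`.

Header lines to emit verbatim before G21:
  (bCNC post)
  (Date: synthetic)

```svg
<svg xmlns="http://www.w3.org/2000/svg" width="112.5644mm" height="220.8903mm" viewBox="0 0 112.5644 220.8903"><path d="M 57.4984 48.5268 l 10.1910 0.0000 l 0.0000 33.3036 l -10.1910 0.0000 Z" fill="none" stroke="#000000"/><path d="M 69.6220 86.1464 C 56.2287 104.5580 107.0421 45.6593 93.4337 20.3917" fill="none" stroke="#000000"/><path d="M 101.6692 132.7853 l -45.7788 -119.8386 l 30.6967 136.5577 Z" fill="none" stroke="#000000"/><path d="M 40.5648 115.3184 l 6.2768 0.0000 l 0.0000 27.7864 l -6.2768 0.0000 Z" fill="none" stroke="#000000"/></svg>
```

viewBox `0 0 112.5644 220.8903` with mm width/height → 1 unit = 1 mm. Flip: y_m = 220.8903 − y_svg.

**Shape 1** — `<path>` rectangle, stroke `#000000` → score (S554, F1303). Machine vertices: (57.4984,172.3635) → (67.6894,172.3635) → (67.6894,139.0599) → (57.4984,139.0599) → (57.4984,172.3635). Closed: final G1 returns to the first vertex.

**Shape 2** — `<path>` cubic bezier, stroke `#000000` → score (S554, F1303). Control points (SVG): P0=(69.6220,86.1464), P1=(56.2287,104.5580), P2=(107.0421,45.6593), P3=(93.4337,20.3917); sampled at t=k/5. Machine vertices: (69.6220,134.7439) → (68.2618,132.0866) → (76.1370,142.6587) → (87.0735,161.1348) → (94.8972,182.1898) → (93.4337,200.4986). Open path.

**Shape 3** — `<path>` closed polygon, stroke `#000000` → score (S554, F1303). Machine vertices: (101.6692,88.1050) → (55.8904,207.9436) → (86.5871,71.3859) → (101.6692,88.1050). Closed: final G1 returns to the first vertex.

**Shape 4** — `<path>` rectangle, stroke `#000000` → score (S554, F1303). Machine vertices: (40.5648,105.5719) → (46.8416,105.5719) → (46.8416,77.7855) → (40.5648,77.7855) → (40.5648,105.5719). Closed: final G1 returns to the first vertex.

(bCNC post)
(Date: synthetic)
G21
G90
G0 X57.4984 Y172.3635
M3 S554
G1 X67.6894 Y172.3635 F1303
G1 X67.6894 Y139.0599
G1 X57.4984 Y139.0599
G1 X57.4984 Y172.3635
M5
G0 X69.6220 Y134.7439
M3 S554
G1 X68.2618 Y132.0866 F1303
G1 X76.1370 Y142.6587
G1 X87.0735 Y161.1348
G1 X94.8972 Y182.1898
G1 X93.4337 Y200.4986
M5
G0 X101.6692 Y88.1050
M3 S554
G1 X55.8904 Y207.9436 F1303
G1 X86.5871 Y71.3859
G1 X101.6692 Y88.1050
M5
G0 X40.5648 Y105.5719
M3 S554
G1 X46.8416 Y105.5719 F1303
G1 X46.8416 Y77.7855
G1 X40.5648 Y77.7855
G1 X40.5648 Y105.5719
M5
G0 X0.0000 Y0.0000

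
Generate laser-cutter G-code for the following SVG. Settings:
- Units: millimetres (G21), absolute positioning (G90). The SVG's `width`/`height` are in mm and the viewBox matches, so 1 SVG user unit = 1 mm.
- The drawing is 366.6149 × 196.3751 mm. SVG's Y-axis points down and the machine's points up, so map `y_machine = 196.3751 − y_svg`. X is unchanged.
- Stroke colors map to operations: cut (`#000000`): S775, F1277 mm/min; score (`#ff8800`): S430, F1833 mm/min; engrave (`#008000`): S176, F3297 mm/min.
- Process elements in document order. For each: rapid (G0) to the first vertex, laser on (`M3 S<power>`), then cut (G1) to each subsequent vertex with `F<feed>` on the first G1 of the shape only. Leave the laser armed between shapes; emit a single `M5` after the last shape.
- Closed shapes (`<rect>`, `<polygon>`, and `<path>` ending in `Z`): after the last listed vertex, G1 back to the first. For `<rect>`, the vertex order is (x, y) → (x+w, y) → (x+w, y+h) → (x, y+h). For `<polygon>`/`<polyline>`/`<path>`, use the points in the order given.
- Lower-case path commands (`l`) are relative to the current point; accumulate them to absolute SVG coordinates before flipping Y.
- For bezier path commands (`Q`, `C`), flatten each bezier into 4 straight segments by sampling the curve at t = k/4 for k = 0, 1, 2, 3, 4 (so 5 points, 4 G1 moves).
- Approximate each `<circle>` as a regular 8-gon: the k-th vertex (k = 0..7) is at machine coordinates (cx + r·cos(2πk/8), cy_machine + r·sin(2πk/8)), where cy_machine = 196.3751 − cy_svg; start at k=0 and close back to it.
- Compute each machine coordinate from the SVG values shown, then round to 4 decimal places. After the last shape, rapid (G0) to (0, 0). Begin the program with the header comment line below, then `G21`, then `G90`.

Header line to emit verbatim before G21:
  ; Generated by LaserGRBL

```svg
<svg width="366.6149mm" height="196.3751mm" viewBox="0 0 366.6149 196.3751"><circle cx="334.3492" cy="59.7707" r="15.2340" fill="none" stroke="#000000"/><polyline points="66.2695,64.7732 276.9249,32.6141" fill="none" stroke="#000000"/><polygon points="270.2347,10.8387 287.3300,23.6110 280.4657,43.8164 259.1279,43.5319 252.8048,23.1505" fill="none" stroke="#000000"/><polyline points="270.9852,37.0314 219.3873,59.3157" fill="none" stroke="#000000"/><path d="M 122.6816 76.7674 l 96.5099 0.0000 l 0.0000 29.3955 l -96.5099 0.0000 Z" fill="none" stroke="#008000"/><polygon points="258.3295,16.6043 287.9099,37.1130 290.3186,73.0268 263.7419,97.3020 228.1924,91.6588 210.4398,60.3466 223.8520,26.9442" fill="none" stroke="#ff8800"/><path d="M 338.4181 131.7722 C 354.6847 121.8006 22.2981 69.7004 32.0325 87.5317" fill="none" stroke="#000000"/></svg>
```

; Generated by LaserGRBL
G21
G90
G0 X349.5832 Y136.6044
M3 S775
G1 X345.1213 Y147.3765 F1277
G1 X334.3492 Y151.8384
G1 X323.5771 Y147.3765
G1 X319.1152 Y136.6044
G1 X323.5771 Y125.8323
G1 X334.3492 Y121.3704
G1 X345.1213 Y125.8323
G1 X349.5832 Y136.6044
G0 X66.2695 Y131.6019
M3 S775
G1 X276.9249 Y163.7610 F1277
G0 X270.2347 Y185.5364
M3 S775
G1 X287.3300 Y172.7641 F1277
G1 X280.4657 Y152.5587
G1 X259.1279 Y152.8432
G1 X252.8048 Y173.2246
G1 X270.2347 Y185.5364
G0 X270.9852 Y159.3437
M3 S775
G1 X219.3873 Y137.0594 F1277
G0 X122.6816 Y119.6077
M3 S176
G1 X219.1915 Y119.6077 F3297
G1 X219.1915 Y90.2122
G1 X122.6816 Y90.2122
G1 X122.6816 Y119.6077
G0 X258.3295 Y179.7708
M3 S430
G1 X287.9099 Y159.2621 F1833
G1 X290.3186 Y123.3483
G1 X263.7419 Y99.0731
G1 X228.1924 Y104.7163
G1 X210.4398 Y136.0285
G1 X223.8520 Y169.4309
G1 X258.3295 Y179.7708
G0 X338.4181 Y64.6029
M3 S775
G1 X296.0389 Y78.2298 F1277
G1 X187.6749 Y97.1492
G1 X78.0860 Y110.8557
G1 X32.0325 Y108.8434
M5
G0 X0.0000 Y0.0000

viewBox `0 0 366.6149 196.3751` with mm width/height → 1 unit = 1 mm. Flip: y_m = 196.3751 − y_svg.

**Shape 1** — `<circle>` circle, stroke `#000000` → cut (S775, F1277). Machine vertices: (349.5832,136.6044) → (345.1213,147.3765) → (334.3492,151.8384) → (323.5771,147.3765) → (319.1152,136.6044) → (323.5771,125.8323) → (334.3492,121.3704) → (345.1213,125.8323) → (349.5832,136.6044). Closed: final G1 returns to the first vertex.

**Shape 2** — `<polyline>` line segment, stroke `#000000` → cut (S775, F1277). Machine vertices: (66.2695,131.6019) → (276.9249,163.7610). Open path.

**Shape 3** — `<polygon>` regular polygon, stroke `#000000` → cut (S775, F1277). Machine vertices: (270.2347,185.5364) → (287.3300,172.7641) → (280.4657,152.5587) → (259.1279,152.8432) → (252.8048,173.2246) → (270.2347,185.5364). Closed: final G1 returns to the first vertex.

**Shape 4** — `<polyline>` line segment, stroke `#000000` → cut (S775, F1277). Machine vertices: (270.9852,159.3437) → (219.3873,137.0594). Open path.

**Shape 5** — `<path>` rectangle, stroke `#008000` → engrave (S176, F3297). Machine vertices: (122.6816,119.6077) → (219.1915,119.6077) → (219.1915,90.2122) → (122.6816,90.2122) → (122.6816,119.6077). Closed: final G1 returns to the first vertex.

**Shape 6** — `<polygon>` regular polygon, stroke `#ff8800` → score (S430, F1833). Machine vertices: (258.3295,179.7708) → (287.9099,159.2621) → (290.3186,123.3483) → (263.7419,99.0731) → (228.1924,104.7163) → (210.4398,136.0285) → (223.8520,169.4309) → (258.3295,179.7708). Closed: final G1 returns to the first vertex.

**Shape 7** — `<path>` cubic bezier, stroke `#000000` → cut (S775, F1277). Control points (SVG): P0=(338.4181,131.7722), P1=(354.6847,121.8006), P2=(22.2981,69.7004), P3=(32.0325,87.5317); sampled at t=k/4. Machine vertices: (338.4181,64.6029) → (296.0389,78.2298) → (187.6749,97.1492) → (78.0860,110.8557) → (32.0325,108.8434). Open path.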